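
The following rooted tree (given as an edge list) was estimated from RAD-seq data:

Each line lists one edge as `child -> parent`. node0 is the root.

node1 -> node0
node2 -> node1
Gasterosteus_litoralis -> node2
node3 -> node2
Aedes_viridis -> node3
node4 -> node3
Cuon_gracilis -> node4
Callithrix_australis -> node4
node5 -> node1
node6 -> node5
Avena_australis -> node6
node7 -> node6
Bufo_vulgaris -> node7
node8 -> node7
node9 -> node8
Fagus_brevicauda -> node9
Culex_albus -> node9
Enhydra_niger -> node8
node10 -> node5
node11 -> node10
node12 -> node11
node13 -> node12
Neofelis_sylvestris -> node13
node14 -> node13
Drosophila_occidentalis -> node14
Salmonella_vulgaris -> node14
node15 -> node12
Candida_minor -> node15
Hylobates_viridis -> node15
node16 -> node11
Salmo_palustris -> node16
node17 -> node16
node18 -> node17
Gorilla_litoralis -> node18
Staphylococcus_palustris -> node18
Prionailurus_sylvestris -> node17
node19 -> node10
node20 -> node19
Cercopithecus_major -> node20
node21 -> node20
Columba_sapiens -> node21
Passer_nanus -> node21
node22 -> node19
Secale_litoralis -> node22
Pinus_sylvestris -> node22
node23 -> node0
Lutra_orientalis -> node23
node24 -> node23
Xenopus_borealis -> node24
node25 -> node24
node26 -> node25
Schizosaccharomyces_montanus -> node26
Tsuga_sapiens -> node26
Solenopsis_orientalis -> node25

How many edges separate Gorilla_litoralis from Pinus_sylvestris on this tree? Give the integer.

The MRCA of Gorilla_litoralis and Pinus_sylvestris is the node subtending ((((Neofelis_sylvestris,(Drosophila_occidentalis,Salmonella_vulgaris)),(Candida_minor,Hylobates_viridis)),(Salmo_palustris,((Gorilla_litoralis,Staphylococcus_palustris),Prionailurus_sylvestris))),((Cercopithecus_major,(Columba_sapiens,Passer_nanus)),(Secale_litoralis,Pinus_sylvestris))).
From Gorilla_litoralis up to that node: 5 branches. From Pinus_sylvestris up to the same node: 3 branches. Total: 5 + 3 = 8.

8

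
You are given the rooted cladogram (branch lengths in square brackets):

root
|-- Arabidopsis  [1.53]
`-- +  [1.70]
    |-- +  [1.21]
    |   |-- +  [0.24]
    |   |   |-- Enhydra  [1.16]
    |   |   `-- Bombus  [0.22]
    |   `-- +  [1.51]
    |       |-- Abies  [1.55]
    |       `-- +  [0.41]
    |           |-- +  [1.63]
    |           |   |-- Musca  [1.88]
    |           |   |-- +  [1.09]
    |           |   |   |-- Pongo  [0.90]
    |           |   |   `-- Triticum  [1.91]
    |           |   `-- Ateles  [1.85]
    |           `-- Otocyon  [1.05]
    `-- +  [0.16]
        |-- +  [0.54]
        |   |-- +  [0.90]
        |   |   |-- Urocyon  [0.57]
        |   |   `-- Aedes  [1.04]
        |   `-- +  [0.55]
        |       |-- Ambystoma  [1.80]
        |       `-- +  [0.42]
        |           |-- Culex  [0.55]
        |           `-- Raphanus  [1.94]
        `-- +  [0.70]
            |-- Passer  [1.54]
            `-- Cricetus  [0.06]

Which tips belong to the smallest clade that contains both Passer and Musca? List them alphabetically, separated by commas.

Tracing Passer: it sits inside (Passer,Cricetus).
Tracing Musca: it sits inside (Musca,(Pongo,Triticum),Ateles).
The smallest clade enclosing both is (((Enhydra,Bombus),(Abies,((Musca,(Pongo,Triticum),Ateles),Otocyon))),(((Urocyon,Aedes),(Ambystoma,(Culex,Raphanus))),(Passer,Cricetus))); the answer is its 15 terminal taxa in alphabetical order.

Abies, Aedes, Ambystoma, Ateles, Bombus, Cricetus, Culex, Enhydra, Musca, Otocyon, Passer, Pongo, Raphanus, Triticum, Urocyon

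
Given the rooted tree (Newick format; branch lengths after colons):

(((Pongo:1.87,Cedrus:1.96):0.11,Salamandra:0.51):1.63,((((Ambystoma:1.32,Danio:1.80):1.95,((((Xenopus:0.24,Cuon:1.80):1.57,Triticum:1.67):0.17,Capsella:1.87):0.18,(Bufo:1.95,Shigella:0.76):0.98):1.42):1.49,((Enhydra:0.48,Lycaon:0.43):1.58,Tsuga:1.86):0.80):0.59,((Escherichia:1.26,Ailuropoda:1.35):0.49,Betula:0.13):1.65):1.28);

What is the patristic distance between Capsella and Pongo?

10.44

The path runs Capsella → … → MRCA → … → Pongo; the MRCA is the root of the tree.
Branch lengths along that path: 1.87 + 0.18 + 1.42 + 1.49 + 0.59 + 1.28 + 1.63 + 0.11 + 1.87 = 10.44.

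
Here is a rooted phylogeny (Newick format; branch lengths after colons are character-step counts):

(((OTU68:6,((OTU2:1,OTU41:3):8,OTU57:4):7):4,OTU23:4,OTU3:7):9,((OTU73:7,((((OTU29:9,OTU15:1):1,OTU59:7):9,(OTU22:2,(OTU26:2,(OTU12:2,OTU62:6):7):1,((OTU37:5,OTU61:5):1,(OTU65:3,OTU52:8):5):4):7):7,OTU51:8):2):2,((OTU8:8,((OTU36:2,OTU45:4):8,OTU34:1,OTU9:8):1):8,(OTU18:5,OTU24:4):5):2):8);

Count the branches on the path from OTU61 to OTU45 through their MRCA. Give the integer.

The MRCA of OTU61 and OTU45 is the node subtending ((OTU73,((((OTU29,OTU15),OTU59),(OTU22,(OTU26,(OTU12,OTU62)),((OTU37,OTU61),(OTU65,OTU52)))),OTU51)),((OTU8,((OTU36,OTU45),OTU34,OTU9)),(OTU18,OTU24))).
From OTU61 up to that node: 7 branches. From OTU45 up to the same node: 5 branches. Total: 7 + 5 = 12.

12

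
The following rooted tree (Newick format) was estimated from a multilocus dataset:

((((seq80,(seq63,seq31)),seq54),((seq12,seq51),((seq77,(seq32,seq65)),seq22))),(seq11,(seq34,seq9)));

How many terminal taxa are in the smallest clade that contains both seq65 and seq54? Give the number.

10

The MRCA of seq65 and seq54 is the node subtending (((seq80,(seq63,seq31)),seq54),((seq12,seq51),((seq77,(seq32,seq65)),seq22))).
That clade contains 10 terminal taxa: seq12, seq22, seq31, seq32, seq51, seq54, seq63, seq65, seq77, seq80.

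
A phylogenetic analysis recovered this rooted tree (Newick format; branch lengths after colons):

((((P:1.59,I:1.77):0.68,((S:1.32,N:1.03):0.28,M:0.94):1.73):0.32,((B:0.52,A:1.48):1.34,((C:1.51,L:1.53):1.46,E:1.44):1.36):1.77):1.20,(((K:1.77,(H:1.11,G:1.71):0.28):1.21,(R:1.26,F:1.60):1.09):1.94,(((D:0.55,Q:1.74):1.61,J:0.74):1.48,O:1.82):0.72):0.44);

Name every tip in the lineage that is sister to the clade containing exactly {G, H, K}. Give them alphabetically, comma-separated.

F, R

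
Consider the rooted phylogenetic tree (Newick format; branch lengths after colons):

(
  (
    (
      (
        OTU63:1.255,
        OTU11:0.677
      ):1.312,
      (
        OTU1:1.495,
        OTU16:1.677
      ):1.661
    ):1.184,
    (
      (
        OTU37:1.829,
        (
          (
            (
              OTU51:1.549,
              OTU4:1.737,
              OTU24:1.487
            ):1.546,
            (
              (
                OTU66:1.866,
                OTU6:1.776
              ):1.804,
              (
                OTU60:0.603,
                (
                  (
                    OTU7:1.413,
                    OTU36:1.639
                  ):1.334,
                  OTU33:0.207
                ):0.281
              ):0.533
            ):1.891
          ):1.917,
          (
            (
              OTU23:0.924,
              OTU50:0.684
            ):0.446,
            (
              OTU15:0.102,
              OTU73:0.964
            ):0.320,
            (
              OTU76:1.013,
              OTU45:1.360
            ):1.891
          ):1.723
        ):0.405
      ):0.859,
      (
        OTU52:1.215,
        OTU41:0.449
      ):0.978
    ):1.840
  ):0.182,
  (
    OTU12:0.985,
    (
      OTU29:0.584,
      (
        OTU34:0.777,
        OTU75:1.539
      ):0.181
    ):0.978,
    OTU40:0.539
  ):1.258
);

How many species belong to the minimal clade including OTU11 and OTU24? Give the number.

22

The MRCA of OTU11 and OTU24 is the node subtending (((OTU63,OTU11),(OTU1,OTU16)),((OTU37,(((OTU51,OTU4,OTU24),((OTU66,OTU6),(OTU60,((OTU7,OTU36),OTU33)))),((OTU23,OTU50),(OTU15,OTU73),(OTU76,OTU45)))),(OTU52,OTU41))).
That clade contains 22 terminal taxa: OTU1, OTU11, OTU15, OTU16, OTU23, OTU24, OTU33, OTU36, OTU37, OTU4, OTU41, OTU45, OTU50, OTU51, OTU52, OTU6, OTU60, OTU63, OTU66, OTU7, OTU73, OTU76.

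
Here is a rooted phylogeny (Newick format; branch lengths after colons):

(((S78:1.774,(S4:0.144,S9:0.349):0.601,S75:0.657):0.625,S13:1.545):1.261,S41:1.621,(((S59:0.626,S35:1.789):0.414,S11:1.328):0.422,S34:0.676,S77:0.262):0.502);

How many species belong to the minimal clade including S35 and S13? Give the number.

11

The MRCA of S35 and S13 is the root, so the clade is the entire tree.
That clade contains 11 terminal taxa: S11, S13, S34, S35, S4, S41, S59, S75, S77, S78, S9.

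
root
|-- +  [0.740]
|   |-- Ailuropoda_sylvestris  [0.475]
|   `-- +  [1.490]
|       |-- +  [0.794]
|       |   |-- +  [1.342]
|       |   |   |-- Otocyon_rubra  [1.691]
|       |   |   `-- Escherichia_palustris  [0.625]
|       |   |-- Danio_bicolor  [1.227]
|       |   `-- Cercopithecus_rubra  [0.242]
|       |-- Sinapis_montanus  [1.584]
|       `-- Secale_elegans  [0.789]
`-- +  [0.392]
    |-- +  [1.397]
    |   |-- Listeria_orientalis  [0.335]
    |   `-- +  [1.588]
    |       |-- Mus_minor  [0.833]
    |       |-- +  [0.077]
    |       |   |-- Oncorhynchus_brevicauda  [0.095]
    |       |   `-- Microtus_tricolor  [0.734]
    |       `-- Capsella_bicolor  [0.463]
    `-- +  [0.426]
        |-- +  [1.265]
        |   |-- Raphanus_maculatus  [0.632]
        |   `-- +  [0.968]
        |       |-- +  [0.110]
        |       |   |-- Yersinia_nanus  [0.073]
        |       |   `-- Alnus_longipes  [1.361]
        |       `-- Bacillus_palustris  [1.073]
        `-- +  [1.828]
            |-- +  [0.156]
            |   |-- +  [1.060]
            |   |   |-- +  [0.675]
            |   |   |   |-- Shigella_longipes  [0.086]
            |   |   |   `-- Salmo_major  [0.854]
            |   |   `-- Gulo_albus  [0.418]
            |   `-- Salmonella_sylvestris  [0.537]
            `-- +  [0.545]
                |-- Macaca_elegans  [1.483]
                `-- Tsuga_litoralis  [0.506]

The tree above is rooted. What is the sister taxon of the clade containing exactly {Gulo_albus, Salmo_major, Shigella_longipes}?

The clade containing exactly {Gulo_albus, Salmo_major, Shigella_longipes} attaches to the tree at the node subtending (((Shigella_longipes,Salmo_major),Gulo_albus),Salmonella_sylvestris).
The other lineage descending from that same node — the sister group — is the single tip Salmonella_sylvestris.

Salmonella_sylvestris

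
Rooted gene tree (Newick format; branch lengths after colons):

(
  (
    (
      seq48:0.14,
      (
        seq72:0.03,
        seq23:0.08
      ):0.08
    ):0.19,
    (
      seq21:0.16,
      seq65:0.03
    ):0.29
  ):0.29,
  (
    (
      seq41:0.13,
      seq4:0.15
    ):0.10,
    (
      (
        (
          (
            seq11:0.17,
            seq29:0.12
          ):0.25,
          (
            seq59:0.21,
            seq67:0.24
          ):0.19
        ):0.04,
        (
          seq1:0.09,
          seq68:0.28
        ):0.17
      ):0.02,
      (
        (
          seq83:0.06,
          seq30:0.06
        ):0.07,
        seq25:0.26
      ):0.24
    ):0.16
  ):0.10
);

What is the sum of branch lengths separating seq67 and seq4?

The path runs seq67 → … → MRCA → … → seq4; the MRCA is the node subtending ((seq41,seq4),((((seq11,seq29),(seq59,seq67)),(seq1,seq68)),((seq83,seq30),seq25))).
Branch lengths along that path: 0.24 + 0.19 + 0.04 + 0.02 + 0.16 + 0.10 + 0.15 = 0.90.

0.90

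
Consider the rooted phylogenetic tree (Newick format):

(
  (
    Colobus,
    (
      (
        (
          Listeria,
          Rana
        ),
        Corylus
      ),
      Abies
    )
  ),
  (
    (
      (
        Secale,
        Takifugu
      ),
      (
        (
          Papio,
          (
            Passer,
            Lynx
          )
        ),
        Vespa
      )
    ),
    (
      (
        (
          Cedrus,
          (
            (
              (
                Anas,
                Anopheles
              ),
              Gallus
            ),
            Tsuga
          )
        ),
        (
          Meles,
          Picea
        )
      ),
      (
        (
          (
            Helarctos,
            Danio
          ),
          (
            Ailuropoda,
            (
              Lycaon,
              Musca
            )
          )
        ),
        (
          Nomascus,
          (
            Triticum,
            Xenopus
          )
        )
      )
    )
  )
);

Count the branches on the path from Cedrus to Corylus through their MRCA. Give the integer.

The MRCA of Cedrus and Corylus is the root of the tree.
From Cedrus up to that node: 5 branches. From Corylus up to the same node: 4 branches. Total: 5 + 4 = 9.

9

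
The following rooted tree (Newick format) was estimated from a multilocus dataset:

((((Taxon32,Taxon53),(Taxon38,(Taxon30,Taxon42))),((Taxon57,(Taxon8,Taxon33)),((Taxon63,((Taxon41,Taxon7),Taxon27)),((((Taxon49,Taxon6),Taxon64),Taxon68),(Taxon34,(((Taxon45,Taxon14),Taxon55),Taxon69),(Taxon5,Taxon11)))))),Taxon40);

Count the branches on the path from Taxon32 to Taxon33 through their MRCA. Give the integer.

7

The MRCA of Taxon32 and Taxon33 is the node subtending (((Taxon32,Taxon53),(Taxon38,(Taxon30,Taxon42))),((Taxon57,(Taxon8,Taxon33)),((Taxon63,((Taxon41,Taxon7),Taxon27)),((((Taxon49,Taxon6),Taxon64),Taxon68),(Taxon34,(((Taxon45,Taxon14),Taxon55),Taxon69),(Taxon5,Taxon11)))))).
From Taxon32 up to that node: 3 branches. From Taxon33 up to the same node: 4 branches. Total: 3 + 4 = 7.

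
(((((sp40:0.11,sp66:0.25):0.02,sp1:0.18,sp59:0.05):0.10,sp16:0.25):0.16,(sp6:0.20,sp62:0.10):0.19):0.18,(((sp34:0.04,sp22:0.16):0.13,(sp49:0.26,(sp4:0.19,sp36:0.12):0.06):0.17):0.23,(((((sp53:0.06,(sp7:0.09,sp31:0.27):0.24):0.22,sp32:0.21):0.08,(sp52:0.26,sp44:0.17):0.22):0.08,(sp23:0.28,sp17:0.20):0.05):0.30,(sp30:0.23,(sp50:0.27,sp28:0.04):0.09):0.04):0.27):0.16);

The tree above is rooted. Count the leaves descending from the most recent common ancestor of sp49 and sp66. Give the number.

The MRCA of sp49 and sp66 is the root, so the clade is the entire tree.
That clade contains 23 terminal taxa: sp1, sp16, sp17, sp22, sp23, sp28, sp30, sp31, sp32, sp34, sp36, sp4, sp40, sp44, sp49, sp50, sp52, sp53, sp59, sp6, sp62, sp66, sp7.

23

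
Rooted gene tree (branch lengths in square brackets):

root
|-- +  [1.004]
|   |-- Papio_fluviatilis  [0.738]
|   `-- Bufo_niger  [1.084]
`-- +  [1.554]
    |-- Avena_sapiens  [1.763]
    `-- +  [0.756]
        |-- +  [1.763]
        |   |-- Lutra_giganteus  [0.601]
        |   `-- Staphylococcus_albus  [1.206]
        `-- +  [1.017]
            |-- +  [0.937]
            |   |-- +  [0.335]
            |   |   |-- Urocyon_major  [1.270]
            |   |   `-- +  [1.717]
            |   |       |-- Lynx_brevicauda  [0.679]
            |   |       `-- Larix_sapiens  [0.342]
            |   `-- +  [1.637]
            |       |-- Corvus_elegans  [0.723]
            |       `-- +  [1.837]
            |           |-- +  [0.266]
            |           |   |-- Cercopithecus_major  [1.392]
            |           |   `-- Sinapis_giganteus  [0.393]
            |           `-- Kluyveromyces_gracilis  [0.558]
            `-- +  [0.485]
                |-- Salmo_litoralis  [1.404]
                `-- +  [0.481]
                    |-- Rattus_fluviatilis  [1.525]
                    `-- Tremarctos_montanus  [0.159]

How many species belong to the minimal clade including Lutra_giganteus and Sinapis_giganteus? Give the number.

12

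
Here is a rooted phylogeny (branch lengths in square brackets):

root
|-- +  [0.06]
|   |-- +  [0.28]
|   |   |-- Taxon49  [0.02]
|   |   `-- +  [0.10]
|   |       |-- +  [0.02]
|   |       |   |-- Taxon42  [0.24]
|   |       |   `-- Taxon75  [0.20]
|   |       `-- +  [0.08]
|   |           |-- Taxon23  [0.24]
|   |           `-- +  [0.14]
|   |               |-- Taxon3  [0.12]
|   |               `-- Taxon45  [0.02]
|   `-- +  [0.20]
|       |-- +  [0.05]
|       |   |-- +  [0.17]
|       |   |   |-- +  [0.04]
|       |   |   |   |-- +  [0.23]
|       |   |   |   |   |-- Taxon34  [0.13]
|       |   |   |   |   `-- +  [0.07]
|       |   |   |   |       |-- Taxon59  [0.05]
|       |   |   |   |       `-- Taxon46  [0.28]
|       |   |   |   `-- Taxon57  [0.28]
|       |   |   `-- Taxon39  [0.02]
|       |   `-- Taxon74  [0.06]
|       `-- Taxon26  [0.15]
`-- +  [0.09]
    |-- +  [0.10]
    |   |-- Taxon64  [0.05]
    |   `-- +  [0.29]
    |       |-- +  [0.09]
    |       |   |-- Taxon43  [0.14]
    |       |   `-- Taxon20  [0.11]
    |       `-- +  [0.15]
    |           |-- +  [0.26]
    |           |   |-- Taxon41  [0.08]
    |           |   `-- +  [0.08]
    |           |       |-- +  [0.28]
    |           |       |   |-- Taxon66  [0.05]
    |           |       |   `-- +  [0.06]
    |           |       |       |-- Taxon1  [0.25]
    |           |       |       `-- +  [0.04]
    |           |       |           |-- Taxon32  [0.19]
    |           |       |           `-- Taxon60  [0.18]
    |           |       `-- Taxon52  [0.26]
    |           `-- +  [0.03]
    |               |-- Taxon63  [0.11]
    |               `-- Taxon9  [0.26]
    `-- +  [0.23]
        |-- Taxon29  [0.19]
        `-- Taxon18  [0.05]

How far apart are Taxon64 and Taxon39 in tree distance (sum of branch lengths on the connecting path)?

0.74

The path runs Taxon64 → … → MRCA → … → Taxon39; the MRCA is the root of the tree.
Branch lengths along that path: 0.05 + 0.10 + 0.09 + 0.06 + 0.20 + 0.05 + 0.17 + 0.02 = 0.74.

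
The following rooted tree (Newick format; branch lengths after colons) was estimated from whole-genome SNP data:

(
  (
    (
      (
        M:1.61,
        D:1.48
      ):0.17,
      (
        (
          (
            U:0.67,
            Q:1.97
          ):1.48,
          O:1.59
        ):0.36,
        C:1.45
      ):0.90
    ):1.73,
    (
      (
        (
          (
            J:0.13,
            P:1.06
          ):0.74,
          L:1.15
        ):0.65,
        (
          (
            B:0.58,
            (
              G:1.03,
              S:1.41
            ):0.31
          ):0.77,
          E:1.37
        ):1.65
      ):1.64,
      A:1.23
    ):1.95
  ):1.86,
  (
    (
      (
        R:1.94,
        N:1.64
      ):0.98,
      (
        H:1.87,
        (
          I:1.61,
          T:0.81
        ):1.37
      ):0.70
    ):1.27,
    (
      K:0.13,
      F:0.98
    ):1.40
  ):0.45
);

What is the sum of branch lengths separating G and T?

13.81

The path runs G → … → MRCA → … → T; the MRCA is the root of the tree.
Branch lengths along that path: 1.03 + 0.31 + 0.77 + 1.65 + 1.64 + 1.95 + 1.86 + 0.45 + 1.27 + 0.70 + 1.37 + 0.81 = 13.81.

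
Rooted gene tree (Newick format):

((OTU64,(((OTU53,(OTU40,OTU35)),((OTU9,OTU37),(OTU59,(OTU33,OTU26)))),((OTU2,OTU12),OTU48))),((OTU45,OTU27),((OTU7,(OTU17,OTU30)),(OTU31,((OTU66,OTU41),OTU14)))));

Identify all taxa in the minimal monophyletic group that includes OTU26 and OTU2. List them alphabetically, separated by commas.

OTU12, OTU2, OTU26, OTU33, OTU35, OTU37, OTU40, OTU48, OTU53, OTU59, OTU9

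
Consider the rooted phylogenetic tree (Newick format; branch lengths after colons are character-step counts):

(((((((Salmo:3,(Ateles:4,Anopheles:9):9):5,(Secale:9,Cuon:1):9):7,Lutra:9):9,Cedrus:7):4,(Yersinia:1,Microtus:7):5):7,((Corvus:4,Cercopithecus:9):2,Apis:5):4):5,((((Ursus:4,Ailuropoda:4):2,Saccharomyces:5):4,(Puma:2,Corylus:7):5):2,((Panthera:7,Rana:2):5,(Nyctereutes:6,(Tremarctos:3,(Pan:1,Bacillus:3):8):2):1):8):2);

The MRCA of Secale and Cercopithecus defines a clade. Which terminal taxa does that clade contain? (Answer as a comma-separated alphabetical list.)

Anopheles, Apis, Ateles, Cedrus, Cercopithecus, Corvus, Cuon, Lutra, Microtus, Salmo, Secale, Yersinia

Tracing Secale: it sits inside (Secale,Cuon).
Tracing Cercopithecus: it sits inside (Corvus,Cercopithecus).
The smallest clade enclosing both is ((((((Salmo,(Ateles,Anopheles)),(Secale,Cuon)),Lutra),Cedrus),(Yersinia,Microtus)),((Corvus,Cercopithecus),Apis)); the answer is its 12 terminal taxa in alphabetical order.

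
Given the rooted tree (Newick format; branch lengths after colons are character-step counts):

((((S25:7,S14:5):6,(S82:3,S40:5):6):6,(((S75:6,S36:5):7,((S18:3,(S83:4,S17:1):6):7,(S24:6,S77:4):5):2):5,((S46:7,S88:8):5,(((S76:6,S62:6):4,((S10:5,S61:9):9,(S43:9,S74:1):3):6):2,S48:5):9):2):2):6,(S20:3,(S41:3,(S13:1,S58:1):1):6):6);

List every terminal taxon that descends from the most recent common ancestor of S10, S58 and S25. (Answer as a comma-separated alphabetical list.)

Tracing S10: it sits inside (S10,S61).
Tracing S58: it sits inside (S13,S58).
Tracing S25: it sits inside (S25,S14).
The smallest clade enclosing all 3 is the whole tree (their MRCA is the root), so the answer is all 24 tips in alphabetical order.

S10, S13, S14, S17, S18, S20, S24, S25, S36, S40, S41, S43, S46, S48, S58, S61, S62, S74, S75, S76, S77, S82, S83, S88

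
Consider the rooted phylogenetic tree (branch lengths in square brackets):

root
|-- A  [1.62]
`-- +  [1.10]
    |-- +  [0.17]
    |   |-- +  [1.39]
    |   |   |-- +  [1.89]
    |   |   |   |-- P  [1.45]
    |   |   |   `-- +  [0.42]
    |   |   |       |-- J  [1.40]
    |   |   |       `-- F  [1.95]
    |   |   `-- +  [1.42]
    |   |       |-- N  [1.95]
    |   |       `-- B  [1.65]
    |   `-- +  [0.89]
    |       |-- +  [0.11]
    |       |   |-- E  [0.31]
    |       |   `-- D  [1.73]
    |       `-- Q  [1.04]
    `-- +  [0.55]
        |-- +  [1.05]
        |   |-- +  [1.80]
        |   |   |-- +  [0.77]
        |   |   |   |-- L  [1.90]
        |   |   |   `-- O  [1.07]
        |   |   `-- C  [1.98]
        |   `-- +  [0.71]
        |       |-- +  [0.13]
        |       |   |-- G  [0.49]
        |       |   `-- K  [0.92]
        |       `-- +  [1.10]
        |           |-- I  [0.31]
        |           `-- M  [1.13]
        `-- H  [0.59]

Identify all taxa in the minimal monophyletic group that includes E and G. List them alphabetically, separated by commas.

Tracing E: it sits inside (E,D).
Tracing G: it sits inside (G,K).
The smallest clade enclosing both is ((((P,(J,F)),(N,B)),((E,D),Q)),((((L,O),C),((G,K),(I,M))),H)); the answer is its 16 terminal taxa in alphabetical order.

B, C, D, E, F, G, H, I, J, K, L, M, N, O, P, Q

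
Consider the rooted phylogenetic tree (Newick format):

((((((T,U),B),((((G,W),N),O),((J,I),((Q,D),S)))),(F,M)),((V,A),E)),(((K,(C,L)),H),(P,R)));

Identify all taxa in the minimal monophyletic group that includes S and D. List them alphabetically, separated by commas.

Tracing S: it sits inside ((Q,D),S).
Tracing D: it sits inside (Q,D).
The smallest clade enclosing both is ((Q,D),S); the answer is its 3 terminal taxa in alphabetical order.

D, Q, S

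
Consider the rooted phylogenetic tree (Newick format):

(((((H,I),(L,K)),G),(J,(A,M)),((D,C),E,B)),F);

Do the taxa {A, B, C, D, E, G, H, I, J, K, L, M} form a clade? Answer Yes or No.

Yes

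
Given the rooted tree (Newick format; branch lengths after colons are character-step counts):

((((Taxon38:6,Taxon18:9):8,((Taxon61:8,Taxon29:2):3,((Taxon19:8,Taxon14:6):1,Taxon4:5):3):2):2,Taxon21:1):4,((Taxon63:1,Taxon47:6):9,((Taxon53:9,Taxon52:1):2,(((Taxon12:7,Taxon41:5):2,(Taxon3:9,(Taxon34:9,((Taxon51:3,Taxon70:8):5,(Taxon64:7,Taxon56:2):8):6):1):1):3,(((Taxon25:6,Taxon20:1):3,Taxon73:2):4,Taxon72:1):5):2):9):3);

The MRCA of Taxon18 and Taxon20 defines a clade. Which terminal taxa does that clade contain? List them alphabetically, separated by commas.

Taxon12, Taxon14, Taxon18, Taxon19, Taxon20, Taxon21, Taxon25, Taxon29, Taxon3, Taxon34, Taxon38, Taxon4, Taxon41, Taxon47, Taxon51, Taxon52, Taxon53, Taxon56, Taxon61, Taxon63, Taxon64, Taxon70, Taxon72, Taxon73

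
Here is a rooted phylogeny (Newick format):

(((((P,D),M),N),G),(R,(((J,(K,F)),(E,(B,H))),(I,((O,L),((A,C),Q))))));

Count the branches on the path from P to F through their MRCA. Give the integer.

The MRCA of P and F is the root of the tree.
From P up to that node: 5 branches. From F up to the same node: 6 branches. Total: 5 + 6 = 11.

11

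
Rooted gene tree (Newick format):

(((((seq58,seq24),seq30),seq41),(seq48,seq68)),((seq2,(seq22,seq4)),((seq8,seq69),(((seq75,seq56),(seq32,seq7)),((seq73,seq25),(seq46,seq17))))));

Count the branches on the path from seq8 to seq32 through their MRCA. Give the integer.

The MRCA of seq8 and seq32 is the node subtending ((seq8,seq69),(((seq75,seq56),(seq32,seq7)),((seq73,seq25),(seq46,seq17)))).
From seq8 up to that node: 2 branches. From seq32 up to the same node: 4 branches. Total: 2 + 4 = 6.

6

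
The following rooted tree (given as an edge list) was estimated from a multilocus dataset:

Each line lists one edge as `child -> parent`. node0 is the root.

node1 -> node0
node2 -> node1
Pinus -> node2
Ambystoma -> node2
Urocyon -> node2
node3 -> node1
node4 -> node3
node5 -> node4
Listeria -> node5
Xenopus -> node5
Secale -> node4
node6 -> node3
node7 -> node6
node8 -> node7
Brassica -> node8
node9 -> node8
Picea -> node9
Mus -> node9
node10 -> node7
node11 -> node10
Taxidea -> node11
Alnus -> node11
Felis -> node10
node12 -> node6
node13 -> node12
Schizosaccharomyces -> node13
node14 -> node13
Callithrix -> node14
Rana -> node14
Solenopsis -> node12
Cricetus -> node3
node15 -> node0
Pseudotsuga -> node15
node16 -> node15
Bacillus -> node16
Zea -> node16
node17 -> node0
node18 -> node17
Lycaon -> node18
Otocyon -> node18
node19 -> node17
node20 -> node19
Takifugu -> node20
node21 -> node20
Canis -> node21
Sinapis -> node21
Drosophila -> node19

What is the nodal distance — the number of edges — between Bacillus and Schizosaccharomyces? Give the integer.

The MRCA of Bacillus and Schizosaccharomyces is the root of the tree.
From Bacillus up to that node: 3 branches. From Schizosaccharomyces up to the same node: 6 branches. Total: 3 + 6 = 9.

9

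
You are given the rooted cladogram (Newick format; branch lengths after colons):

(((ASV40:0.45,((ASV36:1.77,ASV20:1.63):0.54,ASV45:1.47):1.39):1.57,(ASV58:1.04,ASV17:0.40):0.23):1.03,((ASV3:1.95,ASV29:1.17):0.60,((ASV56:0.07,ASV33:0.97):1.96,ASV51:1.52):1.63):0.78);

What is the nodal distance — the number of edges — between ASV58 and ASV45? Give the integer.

5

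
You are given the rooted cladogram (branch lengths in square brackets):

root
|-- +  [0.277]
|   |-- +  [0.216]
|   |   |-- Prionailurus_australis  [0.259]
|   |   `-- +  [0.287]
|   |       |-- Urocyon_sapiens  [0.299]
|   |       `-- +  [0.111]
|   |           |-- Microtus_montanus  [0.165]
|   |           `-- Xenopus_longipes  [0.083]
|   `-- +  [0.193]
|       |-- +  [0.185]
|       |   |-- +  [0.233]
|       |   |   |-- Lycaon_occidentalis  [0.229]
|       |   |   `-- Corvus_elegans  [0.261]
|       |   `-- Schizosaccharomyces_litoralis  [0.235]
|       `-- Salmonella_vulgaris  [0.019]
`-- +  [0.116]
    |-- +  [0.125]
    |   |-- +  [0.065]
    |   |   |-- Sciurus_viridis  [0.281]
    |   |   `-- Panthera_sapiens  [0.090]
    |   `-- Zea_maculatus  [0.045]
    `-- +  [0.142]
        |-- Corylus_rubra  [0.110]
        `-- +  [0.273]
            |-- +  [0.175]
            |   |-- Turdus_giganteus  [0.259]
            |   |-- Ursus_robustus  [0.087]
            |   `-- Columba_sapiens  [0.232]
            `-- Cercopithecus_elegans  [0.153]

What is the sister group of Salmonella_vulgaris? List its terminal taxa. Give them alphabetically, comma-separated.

Corvus_elegans, Lycaon_occidentalis, Schizosaccharomyces_litoralis

Salmonella_vulgaris attaches to the tree at the node subtending (((Lycaon_occidentalis,Corvus_elegans),Schizosaccharomyces_litoralis),Salmonella_vulgaris).
The other lineage descending from that same node — the sister group — is ((Lycaon_occidentalis,Corvus_elegans),Schizosaccharomyces_litoralis); its 3 tips in alphabetical order are the answer.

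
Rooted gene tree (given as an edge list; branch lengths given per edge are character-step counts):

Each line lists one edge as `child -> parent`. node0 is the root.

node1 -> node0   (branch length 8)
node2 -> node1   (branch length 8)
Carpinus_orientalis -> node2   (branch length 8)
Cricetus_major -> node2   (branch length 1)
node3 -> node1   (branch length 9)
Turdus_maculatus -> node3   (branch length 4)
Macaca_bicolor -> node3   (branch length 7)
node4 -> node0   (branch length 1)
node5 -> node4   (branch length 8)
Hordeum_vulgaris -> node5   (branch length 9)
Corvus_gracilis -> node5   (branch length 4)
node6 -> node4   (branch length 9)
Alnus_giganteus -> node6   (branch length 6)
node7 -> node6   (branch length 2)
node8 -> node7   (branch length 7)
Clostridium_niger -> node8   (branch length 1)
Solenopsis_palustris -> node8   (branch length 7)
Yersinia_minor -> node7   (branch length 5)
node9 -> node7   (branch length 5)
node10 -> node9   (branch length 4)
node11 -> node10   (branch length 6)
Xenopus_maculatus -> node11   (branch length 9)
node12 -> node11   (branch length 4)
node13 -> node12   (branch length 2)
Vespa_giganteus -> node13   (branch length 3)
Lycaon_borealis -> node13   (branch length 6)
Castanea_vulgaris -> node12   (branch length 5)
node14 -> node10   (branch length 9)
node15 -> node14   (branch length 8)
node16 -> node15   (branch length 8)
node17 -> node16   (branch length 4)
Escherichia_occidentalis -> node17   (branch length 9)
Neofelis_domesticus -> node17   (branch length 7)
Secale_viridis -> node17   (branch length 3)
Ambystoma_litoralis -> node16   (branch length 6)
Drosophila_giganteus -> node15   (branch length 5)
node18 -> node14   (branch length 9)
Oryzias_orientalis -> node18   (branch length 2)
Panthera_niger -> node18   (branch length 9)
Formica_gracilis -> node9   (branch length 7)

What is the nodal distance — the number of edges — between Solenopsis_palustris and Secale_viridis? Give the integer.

The MRCA of Solenopsis_palustris and Secale_viridis is the node subtending ((Clostridium_niger,Solenopsis_palustris),Yersinia_minor,(((Xenopus_maculatus,((Vespa_giganteus,Lycaon_borealis),Castanea_vulgaris)),((((Escherichia_occidentalis,Neofelis_domesticus,Secale_viridis),Ambystoma_litoralis),Drosophila_giganteus),(Oryzias_orientalis,Panthera_niger))),Formica_gracilis)).
From Solenopsis_palustris up to that node: 2 branches. From Secale_viridis up to the same node: 7 branches. Total: 2 + 7 = 9.

9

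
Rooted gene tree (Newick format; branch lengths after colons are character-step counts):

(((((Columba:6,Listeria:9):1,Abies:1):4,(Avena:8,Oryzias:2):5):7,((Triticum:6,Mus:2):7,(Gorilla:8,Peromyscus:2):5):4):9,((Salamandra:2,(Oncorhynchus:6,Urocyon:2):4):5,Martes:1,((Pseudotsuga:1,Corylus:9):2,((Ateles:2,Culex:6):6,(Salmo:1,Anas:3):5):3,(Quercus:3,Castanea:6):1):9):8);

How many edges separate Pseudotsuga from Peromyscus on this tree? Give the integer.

The MRCA of Pseudotsuga and Peromyscus is the root of the tree.
From Pseudotsuga up to that node: 4 branches. From Peromyscus up to the same node: 4 branches. Total: 4 + 4 = 8.

8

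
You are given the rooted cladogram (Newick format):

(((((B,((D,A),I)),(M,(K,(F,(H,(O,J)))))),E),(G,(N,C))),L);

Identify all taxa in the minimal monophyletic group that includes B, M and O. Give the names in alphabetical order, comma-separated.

A, B, D, F, H, I, J, K, M, O

Tracing B: it sits inside (B,((D,A),I)).
Tracing M: it sits inside (M,(K,(F,(H,(O,J))))).
Tracing O: it sits inside (O,J).
The smallest clade enclosing all 3 is ((B,((D,A),I)),(M,(K,(F,(H,(O,J)))))); the answer is its 10 terminal taxa in alphabetical order.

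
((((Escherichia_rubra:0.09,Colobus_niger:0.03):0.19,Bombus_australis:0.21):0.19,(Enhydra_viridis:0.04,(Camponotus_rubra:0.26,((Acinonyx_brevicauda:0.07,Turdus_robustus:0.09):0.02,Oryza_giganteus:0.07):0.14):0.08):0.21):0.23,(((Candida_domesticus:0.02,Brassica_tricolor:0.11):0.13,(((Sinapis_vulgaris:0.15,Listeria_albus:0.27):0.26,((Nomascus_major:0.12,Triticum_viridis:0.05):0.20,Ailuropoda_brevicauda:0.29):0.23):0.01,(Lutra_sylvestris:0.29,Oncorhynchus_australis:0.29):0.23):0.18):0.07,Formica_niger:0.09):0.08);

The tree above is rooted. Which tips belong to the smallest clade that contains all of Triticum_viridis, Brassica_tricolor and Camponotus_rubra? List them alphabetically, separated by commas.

Tracing Triticum_viridis: it sits inside (Nomascus_major,Triticum_viridis).
Tracing Brassica_tricolor: it sits inside (Candida_domesticus,Brassica_tricolor).
Tracing Camponotus_rubra: it sits inside (Camponotus_rubra,((Acinonyx_brevicauda,Turdus_robustus),Oryza_giganteus)).
The smallest clade enclosing all 3 is the whole tree (their MRCA is the root), so the answer is all 18 tips in alphabetical order.

Acinonyx_brevicauda, Ailuropoda_brevicauda, Bombus_australis, Brassica_tricolor, Camponotus_rubra, Candida_domesticus, Colobus_niger, Enhydra_viridis, Escherichia_rubra, Formica_niger, Listeria_albus, Lutra_sylvestris, Nomascus_major, Oncorhynchus_australis, Oryza_giganteus, Sinapis_vulgaris, Triticum_viridis, Turdus_robustus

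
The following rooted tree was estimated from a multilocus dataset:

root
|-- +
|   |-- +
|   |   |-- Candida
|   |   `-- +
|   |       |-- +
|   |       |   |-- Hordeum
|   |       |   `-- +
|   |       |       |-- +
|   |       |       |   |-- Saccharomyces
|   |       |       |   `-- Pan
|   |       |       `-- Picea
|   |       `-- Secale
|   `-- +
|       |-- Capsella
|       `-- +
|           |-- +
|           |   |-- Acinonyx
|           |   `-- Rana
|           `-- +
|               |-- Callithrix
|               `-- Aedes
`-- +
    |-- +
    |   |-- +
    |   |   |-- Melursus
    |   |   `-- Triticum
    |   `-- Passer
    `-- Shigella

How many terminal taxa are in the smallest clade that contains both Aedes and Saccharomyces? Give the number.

11

The MRCA of Aedes and Saccharomyces is the node subtending ((Candida,((Hordeum,((Saccharomyces,Pan),Picea)),Secale)),(Capsella,((Acinonyx,Rana),(Callithrix,Aedes)))).
That clade contains 11 terminal taxa: Acinonyx, Aedes, Callithrix, Candida, Capsella, Hordeum, Pan, Picea, Rana, Saccharomyces, Secale.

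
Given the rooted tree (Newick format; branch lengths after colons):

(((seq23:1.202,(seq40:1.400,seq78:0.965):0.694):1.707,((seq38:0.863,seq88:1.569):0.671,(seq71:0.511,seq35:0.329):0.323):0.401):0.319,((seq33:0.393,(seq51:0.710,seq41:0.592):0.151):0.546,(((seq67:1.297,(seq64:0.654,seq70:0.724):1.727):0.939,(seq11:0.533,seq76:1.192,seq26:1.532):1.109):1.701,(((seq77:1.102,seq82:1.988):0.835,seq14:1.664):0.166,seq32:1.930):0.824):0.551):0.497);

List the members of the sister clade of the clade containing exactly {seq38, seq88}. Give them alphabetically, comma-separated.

seq35, seq71

The clade containing exactly {seq38, seq88} attaches to the tree at the node subtending ((seq38,seq88),(seq71,seq35)).
The other lineage descending from that same node — the sister group — is (seq71,seq35); its 2 tips in alphabetical order are the answer.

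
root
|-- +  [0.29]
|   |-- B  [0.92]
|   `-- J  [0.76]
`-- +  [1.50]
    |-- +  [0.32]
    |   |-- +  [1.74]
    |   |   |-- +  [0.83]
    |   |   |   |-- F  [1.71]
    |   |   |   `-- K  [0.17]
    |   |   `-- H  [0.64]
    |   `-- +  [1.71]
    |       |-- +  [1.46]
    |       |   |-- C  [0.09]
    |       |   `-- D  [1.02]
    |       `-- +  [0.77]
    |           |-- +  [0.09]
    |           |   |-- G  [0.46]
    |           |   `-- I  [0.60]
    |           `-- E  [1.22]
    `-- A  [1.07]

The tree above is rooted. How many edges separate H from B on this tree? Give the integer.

6

The MRCA of H and B is the root of the tree.
From H up to that node: 4 branches. From B up to the same node: 2 branches. Total: 4 + 2 = 6.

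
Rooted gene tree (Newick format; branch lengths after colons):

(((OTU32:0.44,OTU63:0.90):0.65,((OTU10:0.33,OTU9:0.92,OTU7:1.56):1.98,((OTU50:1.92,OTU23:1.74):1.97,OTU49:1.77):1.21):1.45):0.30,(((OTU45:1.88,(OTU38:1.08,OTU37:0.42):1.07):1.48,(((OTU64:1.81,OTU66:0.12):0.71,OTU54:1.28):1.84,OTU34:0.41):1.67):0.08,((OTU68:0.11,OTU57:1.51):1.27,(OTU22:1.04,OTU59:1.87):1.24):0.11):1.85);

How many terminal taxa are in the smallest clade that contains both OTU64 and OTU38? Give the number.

The MRCA of OTU64 and OTU38 is the node subtending ((OTU45,(OTU38,OTU37)),(((OTU64,OTU66),OTU54),OTU34)).
That clade contains 7 terminal taxa: OTU34, OTU37, OTU38, OTU45, OTU54, OTU64, OTU66.

7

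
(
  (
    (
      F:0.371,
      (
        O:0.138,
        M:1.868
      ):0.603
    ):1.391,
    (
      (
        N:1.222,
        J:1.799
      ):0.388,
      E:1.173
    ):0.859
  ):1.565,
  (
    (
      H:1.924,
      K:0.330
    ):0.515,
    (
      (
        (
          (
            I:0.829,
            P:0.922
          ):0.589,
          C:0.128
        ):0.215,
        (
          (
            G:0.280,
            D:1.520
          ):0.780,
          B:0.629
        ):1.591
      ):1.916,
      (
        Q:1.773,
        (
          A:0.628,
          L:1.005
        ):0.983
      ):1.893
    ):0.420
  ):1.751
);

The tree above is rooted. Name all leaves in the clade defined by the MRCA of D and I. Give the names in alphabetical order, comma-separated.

B, C, D, G, I, P

Tracing D: it sits inside (G,D).
Tracing I: it sits inside (I,P).
The smallest clade enclosing both is (((I,P),C),((G,D),B)); the answer is its 6 terminal taxa in alphabetical order.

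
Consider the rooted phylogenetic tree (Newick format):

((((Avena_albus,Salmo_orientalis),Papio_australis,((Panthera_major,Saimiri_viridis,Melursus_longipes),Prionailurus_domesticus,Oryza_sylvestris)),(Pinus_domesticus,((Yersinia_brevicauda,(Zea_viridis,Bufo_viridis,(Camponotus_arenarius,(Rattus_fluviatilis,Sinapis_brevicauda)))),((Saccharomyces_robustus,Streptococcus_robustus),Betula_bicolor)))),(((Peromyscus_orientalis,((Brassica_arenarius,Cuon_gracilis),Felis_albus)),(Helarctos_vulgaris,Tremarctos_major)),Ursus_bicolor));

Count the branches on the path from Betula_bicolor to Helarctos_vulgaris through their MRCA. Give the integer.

9

The MRCA of Betula_bicolor and Helarctos_vulgaris is the root of the tree.
From Betula_bicolor up to that node: 5 branches. From Helarctos_vulgaris up to the same node: 4 branches. Total: 5 + 4 = 9.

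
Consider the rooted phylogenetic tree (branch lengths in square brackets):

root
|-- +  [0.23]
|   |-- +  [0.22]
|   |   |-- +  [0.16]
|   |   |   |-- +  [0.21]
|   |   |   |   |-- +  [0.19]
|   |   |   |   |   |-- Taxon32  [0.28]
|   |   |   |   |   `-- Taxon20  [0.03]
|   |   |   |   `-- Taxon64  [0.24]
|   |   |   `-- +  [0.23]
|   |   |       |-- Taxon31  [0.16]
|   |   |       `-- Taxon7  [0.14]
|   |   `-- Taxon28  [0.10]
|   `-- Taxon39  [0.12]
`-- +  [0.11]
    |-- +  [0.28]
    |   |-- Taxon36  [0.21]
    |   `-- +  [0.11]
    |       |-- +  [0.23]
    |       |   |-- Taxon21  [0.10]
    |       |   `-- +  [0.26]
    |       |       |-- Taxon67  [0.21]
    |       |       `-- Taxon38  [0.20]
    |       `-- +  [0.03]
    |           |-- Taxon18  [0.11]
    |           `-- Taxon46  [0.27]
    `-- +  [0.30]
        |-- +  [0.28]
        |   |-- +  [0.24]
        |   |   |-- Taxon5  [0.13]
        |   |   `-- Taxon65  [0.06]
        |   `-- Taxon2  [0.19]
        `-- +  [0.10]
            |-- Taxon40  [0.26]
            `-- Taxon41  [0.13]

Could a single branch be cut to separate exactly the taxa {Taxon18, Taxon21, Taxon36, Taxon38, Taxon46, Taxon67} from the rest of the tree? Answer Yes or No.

Yes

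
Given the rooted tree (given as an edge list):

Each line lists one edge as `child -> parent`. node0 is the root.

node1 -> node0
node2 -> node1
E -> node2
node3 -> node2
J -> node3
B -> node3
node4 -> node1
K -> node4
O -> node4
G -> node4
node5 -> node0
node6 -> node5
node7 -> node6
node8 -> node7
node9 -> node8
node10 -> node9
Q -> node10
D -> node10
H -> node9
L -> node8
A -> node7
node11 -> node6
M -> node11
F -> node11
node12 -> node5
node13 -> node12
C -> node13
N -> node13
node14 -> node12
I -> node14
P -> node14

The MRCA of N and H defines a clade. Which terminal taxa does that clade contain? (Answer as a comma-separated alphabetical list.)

A, C, D, F, H, I, L, M, N, P, Q

Tracing N: it sits inside (C,N).
Tracing H: it sits inside ((Q,D),H).
The smallest clade enclosing both is ((((((Q,D),H),L),A),(M,F)),((C,N),(I,P))); the answer is its 11 terminal taxa in alphabetical order.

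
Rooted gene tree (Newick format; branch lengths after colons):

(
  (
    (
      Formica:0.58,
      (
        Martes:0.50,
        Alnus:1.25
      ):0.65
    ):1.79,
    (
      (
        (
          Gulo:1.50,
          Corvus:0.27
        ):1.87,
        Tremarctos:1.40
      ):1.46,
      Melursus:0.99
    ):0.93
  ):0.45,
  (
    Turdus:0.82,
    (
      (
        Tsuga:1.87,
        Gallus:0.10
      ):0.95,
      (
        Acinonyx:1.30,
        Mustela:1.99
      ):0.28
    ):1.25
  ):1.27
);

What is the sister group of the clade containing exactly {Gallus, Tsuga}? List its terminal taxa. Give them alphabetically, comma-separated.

The clade containing exactly {Gallus, Tsuga} attaches to the tree at the node subtending ((Tsuga,Gallus),(Acinonyx,Mustela)).
The other lineage descending from that same node — the sister group — is (Acinonyx,Mustela); its 2 tips in alphabetical order are the answer.

Acinonyx, Mustela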